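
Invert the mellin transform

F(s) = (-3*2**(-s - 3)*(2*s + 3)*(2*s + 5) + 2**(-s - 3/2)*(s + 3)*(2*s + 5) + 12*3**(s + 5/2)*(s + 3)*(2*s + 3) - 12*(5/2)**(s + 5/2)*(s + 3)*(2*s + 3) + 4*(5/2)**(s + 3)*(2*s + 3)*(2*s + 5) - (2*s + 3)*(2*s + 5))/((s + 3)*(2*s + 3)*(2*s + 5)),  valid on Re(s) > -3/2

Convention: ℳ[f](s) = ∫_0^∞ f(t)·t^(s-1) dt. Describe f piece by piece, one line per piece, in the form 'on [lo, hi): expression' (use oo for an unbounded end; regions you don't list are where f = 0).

on [0, 1/2): t**(3/2)/2
on [1/2, 1): 3*t**3
on [1, 5/2): 4*t**3
on [5/2, 3): 6*t**(5/2)

slice at 1/2, 1, 5/2, transform all 4 pieces, and sum them
segment 0 to 1/2 holds t**(3/2)/2; add its integral
∫ 3*t**3·t^(s-1) over [1/2, 1)
piece [1, 5/2): integrate 4*t**3 against the kernel
∫ over [5/2, 3) of 6*t**(5/2)·t^(s-1) joins the sum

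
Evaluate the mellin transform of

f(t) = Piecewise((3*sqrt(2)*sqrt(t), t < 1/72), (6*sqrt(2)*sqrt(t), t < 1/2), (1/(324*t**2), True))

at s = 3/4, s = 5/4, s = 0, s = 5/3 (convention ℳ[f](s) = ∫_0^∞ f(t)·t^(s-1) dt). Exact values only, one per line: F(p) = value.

F(3/4) = 2**(1/4)*(3896 - 9*sqrt(6))/1620
F(5/4) = 2**(1/4)*sqrt(3)*(-27 + 11720*sqrt(6))/40824
F(0) = 1783/162
F(5/3) = -3**(2/3)/11232 + 985*2**(1/3)/1404

peel off the common scale on t: 3*sqrt(t) on [0, 1/36); 6*sqrt(t) on [1/36, 1); 1/(81*t**2) on [1, ∞)
back out the power substitution: 3*t on [0, 1/6); 6*t on [1/6, 1); 1/(81*t**4) on [1, ∞)
remove the common scale on t first: t on [0, 1/2); 2*t on [1/2, 3); t**(-4) on [3, ∞)
slice at 1/72, 1/2, transform all 3 pieces, and sum them
on [0, 1/72): add ∫ 3*sqrt(2)*sqrt(t)·t^(s-1) dt
over [1/72, 1/2), the kernel integral of 6*sqrt(2)*sqrt(t) enters the sum
[1/2, ∞) adds the kernel integral of 1/(324*t**2)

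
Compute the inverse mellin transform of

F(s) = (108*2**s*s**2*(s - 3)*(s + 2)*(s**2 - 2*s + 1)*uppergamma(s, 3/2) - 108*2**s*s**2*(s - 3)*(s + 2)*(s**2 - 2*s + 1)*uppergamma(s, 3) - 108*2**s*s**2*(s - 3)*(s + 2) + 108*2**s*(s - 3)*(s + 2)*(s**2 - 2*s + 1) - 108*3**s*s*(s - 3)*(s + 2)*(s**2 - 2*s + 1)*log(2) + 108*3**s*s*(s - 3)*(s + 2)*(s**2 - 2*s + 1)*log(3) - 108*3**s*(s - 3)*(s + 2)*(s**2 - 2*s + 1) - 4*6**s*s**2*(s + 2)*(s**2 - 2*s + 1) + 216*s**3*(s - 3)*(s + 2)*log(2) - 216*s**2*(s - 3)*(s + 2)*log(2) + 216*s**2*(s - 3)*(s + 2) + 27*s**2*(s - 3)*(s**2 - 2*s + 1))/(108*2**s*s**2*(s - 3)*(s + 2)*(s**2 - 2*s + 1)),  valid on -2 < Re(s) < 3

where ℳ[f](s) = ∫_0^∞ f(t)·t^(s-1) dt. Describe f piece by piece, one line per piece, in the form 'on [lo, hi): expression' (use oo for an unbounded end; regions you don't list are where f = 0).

on [0, 1/2): t**2
on [1/2, 1): log(t)/t
on [1, 3/2): log(t)
on [3/2, 3): exp(-t)
on [3, oo): t**(-3)

breakpoints 1/2, 1, 3/2, 3: one integral from each of the 5 segments
on [0, 1/2): add ∫ t**2·t^(s-1) dt
on [1/2, 1) integrate f = log(t)/t against the kernel
segment [1, 3/2) carries log(t); integrate it
∫ over [3/2, 3) of exp(-t)·t^(s-1) joins the sum
segment [3, ∞) carries t**(-3); integrate it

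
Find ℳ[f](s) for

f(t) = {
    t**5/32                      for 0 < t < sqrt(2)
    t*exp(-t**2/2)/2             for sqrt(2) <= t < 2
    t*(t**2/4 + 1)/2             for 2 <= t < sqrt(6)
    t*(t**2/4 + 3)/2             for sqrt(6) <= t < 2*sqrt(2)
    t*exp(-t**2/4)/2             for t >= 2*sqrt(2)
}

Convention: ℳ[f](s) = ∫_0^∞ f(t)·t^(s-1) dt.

2**(s/2 - 5/2)*(2**(s/2 + 3/2)*(s + 1)*(s + 3)*(s + 5)*uppergamma(s/2 + 1/2, 2) + 2**(s/2 + 7/2)*(-s - 5) - 2**(s/2 + 7/2)*(s + 1)*(s + 5) + 5*2**(s + 3)*(s + 1)*(s + 5) + 2**(s + 4)*(3*s + 15) + 3**(s/2 + 1/2)*(-16*s - 80) - 8*3**(s/2 + 1/2)*(s + 1)*(s + 5) + 2*(s + 1)*(s + 3)*(s + 5)*uppergamma(s/2 + 1/2, 1) - 2*(s + 1)*(s + 3)*(s + 5)*uppergamma(s/2 + 1/2, 2) + (s + 1)*(s + 3))/((s + 1)*(s + 3)*(s + 5))
  Re(s) > -5

undo the common scale on t: t**5 on [0, sqrt(2)/2); t*exp(-2*t**2) on [sqrt(2)/2, 1); t*(t**2 + 1) on [1, sqrt(6)/2); …
the power substitution comes off first: t**(5/2) on [0, 1/2); sqrt(t)*exp(-2*t) on [1/2, 1); sqrt(t)*(t + 1) on [1, 3/2); …
strip the shared t-power: t**2 on [0, 1/2); exp(-2*t) on [1/2, 1); t + 1 on [1, 3/2); …
cuts at sqrt(2), 2, sqrt(6), 2*sqrt(2): linearity sums the 5 kernel integrals
∫ over [0, sqrt(2)) of t**5/32·t^(s-1) joins the sum
∫ over [sqrt(2), 2) of t*exp(-t**2/2)/2·t^(s-1) joins the sum
∫ over [2, sqrt(6)) of t*(t**2/4 + 1)/2·t^(s-1) joins the sum
on [sqrt(6), 2*sqrt(2)): add ∫ t*(t**2/4 + 3)/2·t^(s-1) dt
segment [2*sqrt(2), ∞) carries t*exp(-t**2/4)/2; integrate it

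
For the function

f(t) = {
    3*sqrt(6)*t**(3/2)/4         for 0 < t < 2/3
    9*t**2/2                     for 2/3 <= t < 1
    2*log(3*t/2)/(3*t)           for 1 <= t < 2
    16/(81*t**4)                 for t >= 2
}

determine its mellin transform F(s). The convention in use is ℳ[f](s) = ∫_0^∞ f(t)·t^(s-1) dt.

reversing the common scale on t: 3*sqrt(3)*t**(3/2) on [0, 1/3); 18*t**2 on [1/3, 1/2); log(3*t)/(3*t) on [1/2, 1); …
undo the common scale on t: t**(3/2) on [0, 1); 2*t**2 on [1, 3/2); log(t)/t on [3/2, 3); …
split f at 2/3, 1, 2: ℳ[f](s) collects 4 kernel integrals
segment 0 to 2/3 holds 3*sqrt(6)*t**(3/2)/4; add its integral
over [2/3, 1), the kernel integral of 9*t**2/2 enters the sum
the [1, 2) slice contributes ∫ 2*log(3*t/2)/(3*t)·t^(s-1) dt
over [2, ∞), the kernel integral of 16/(81*t**4) enters the sum

2**s*(324*2**s*(s - 4)*(s + 2)*(s**2 - 2*s + 1) - 324*2**s*(s - 4)*(2*s + 3)*(s**2 - 2*s + 1) - 108*3**s*s*(s - 4)*(s + 2)*(2*s + 3)*log(3) + 108*3**s*s*(s - 4)*(s + 2)*(2*s + 3)*log(2) - 108*3**s*(s - 4)*(s + 2)*(2*s + 3)*log(2) + 108*3**s*(s - 4)*(s + 2)*(2*s + 3) + 108*3**s*(s - 4)*(s + 2)*(2*s + 3)*log(3) + 729*3**s*(s - 4)*(2*s + 3)*(s**2 - 2*s + 1) + 54*6**s*s*(s - 4)*(s + 2)*(2*s + 3)*log(3) - 54*6**s*(s - 4)*(s + 2)*(2*s + 3)*log(3) - 54*6**s*(s - 4)*(s + 2)*(2*s + 3) - 2*6**s*(s + 2)*(2*s + 3)*(s**2 - 2*s + 1))/(162*6**s*(s - 4)*(s + 2)*(2*s + 3)*(s**2 - 2*s + 1))
  -3/2 < Re(s) < 4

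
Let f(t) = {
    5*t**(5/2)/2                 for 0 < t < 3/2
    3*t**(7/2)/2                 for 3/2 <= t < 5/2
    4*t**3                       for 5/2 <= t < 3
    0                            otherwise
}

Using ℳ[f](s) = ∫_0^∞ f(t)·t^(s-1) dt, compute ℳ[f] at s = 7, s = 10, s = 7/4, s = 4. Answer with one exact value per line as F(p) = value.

F(7) = 255879*sqrt(6)/272384 + 9765625*sqrt(10)/14336 + 50700551/2560
F(10) = 177147*sqrt(6)/81920 + 1220703125*sqrt(10)/147456 + 11839990891/26624
F(7/4) = -625*2**(1/4)*5**(3/4)/38 + 1539*2**(3/4)*3**(1/4)/3808 + 3125*2**(3/4)*5**(1/4)/224 + 1296*3**(3/4)/19
F(4) = 8019*sqrt(6)/16640 + 15625*sqrt(10)/256 + 201811/224

the 3 pieces separated at 3/2, 5/2 each add one integral
on [0, 3/2): add ∫ 5*t**(5/2)/2·t^(s-1) dt
piece [3/2, 5/2): integrate 3*t**(7/2)/2 against the kernel
segment [5/2, 3) carries 4*t**3; integrate it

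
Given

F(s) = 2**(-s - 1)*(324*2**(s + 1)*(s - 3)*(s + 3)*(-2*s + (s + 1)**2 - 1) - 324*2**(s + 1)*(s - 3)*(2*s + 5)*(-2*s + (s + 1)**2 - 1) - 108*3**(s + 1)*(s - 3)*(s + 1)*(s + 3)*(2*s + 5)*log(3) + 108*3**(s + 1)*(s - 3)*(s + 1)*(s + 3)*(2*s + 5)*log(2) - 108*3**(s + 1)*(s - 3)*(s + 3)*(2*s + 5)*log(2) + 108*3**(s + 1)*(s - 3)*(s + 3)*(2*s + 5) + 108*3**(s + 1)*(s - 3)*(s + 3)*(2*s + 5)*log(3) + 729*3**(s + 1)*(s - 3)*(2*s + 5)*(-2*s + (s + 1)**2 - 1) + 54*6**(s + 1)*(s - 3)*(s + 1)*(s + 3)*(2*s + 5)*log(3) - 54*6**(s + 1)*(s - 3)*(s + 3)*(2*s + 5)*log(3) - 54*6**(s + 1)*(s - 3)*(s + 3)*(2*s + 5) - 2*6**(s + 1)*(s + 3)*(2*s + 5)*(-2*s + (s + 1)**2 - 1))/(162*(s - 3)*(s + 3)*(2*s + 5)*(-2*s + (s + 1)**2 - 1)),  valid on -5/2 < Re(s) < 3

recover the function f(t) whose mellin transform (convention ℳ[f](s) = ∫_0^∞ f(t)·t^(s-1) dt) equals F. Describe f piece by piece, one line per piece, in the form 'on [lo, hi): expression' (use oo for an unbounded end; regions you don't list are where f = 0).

on [0, 1): t**(5/2)
on [1, 3/2): 2*t**3
on [3/2, 3): log(t)
on [3, oo): t**(-3)

strip the shared t-power: t**(3/2) on [0, 1); 2*t**2 on [1, 3/2); log(t)/t on [3/2, 3); …
split f at 1, 3/2, 3: ℳ[f](s) collects 4 kernel integrals
on [0, 1): add ∫ t**(5/2)·t^(s-1) dt
[1, 3/2) adds the kernel integral of 2*t**3
∫ log(t)·t^(s-1) over [3/2, 3)
between 3 and ∞ the integrand is t**(-3)·t^(s-1)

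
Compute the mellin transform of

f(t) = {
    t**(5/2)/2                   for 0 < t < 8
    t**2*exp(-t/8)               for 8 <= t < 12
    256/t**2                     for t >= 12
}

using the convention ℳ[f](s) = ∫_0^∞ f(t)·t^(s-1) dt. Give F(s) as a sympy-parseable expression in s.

strip the shared t-power: sqrt(t)/2 on [0, 8); exp(-t/8) on [8, 12); 256/t**4 on [12, ∞)
remove the common scale on t first: sqrt(2)*sqrt(t)/2 on [0, 4); exp(-t/4) on [4, 6); 16/t**4 on [6, ∞)
back out the common scale on t: sqrt(t) on [0, 2); exp(-t/2) on [2, 3); t**(-4) on [3, ∞)
along the cuts 8, 12, ℳ[f](s) splits into 3 integrals
for t in [0, 8): the term is ∫ t**(5/2)/2·t^(s-1)
on [8, 12): add ∫ t**2*exp(-t/8)·t^(s-1) dt
[12, ∞) adds the kernel integral of 256/t**2

16*2**(2*s)*(36*2**s*(s - 2)*(2*s + 5)*uppergamma(s + 2, 1) - 36*2**s*(s - 2)*(2*s + 5)*uppergamma(s + 2, 3/2) + 72*2**(s + 1/2)*(s - 2) - 3**s*(2*s + 5))/(9*(s - 2)*(2*s + 5))
  -5/2 < Re(s) < 2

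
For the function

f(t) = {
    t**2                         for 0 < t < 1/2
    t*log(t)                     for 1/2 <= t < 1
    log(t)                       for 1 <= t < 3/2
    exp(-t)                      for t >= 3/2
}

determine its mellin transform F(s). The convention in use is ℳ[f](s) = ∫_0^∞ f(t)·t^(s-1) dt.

(4*2**s*s**2*(s + 2)*(s**2 + 2*s + 1)*uppergamma(s, 3/2) - 4*2**s*s**2*(s + 2) + 4*2**s*(s + 2)*(s**2 + 2*s + 1) + 3**s*s*(s + 2)*(-4*log(2) + 4*log(3))*(s**2 + 2*s + 1) - 4*3**s*(s + 2)*(s**2 + 2*s + 1) + s**3*(s + 2)*log(4) + s**2*(s + 2)*log(4) + 2*s**2*(s + 2) + s**2*(s**2 + 2*s + 1))/(4*2**s*s**2*(s + 2)*(s**2 + 2*s + 1))
  Re(s) > -2

slice at 1/2, 1, 3/2, transform all 4 pieces, and sum them
on [0, 1/2): add ∫ t**2·t^(s-1) dt
between 1/2 and 1 the integrand is t*log(t)·t^(s-1)
∫ log(t)·t^(s-1) over [1, 3/2)
∫ over [3/2, ∞) of exp(-t)·t^(s-1) joins the sum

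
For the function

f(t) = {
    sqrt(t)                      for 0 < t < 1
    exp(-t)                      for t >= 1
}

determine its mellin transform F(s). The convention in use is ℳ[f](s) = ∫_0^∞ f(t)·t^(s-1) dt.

((2*s + 1)*uppergamma(s, 1) + 2)/(2*s + 1)
  Re(s) > -1/2

along the cuts 1, ℳ[f](s) splits into 2 integrals
piece [0, 1): integrate sqrt(t) against the kernel
segment 1 to ∞ holds exp(-t); add its integral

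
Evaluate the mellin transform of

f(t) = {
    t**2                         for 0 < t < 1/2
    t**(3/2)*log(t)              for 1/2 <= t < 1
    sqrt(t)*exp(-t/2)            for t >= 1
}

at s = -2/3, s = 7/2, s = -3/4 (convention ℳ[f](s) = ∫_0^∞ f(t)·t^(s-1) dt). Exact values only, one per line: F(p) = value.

F(-2/3) = 2**(1/6)*(-288*2**(5/6) + 75*sqrt(2) + 240*log(2) + 200*2**(2/3)*uppergamma(-1/6, 1/2) + 288)/400
F(7/2) = -31/800 + sqrt(2)/352 + log(2)/160 + 158*exp(-1/2)
F(-3/4) = 2**(1/4)*(-80*2**(3/4) + 18*sqrt(2) + 45*sqrt(2)*uppergamma(-1/4, 1/2) + 60*log(2) + 80)/90

undo the shared t-power: t**(3/2) on [0, 1/2); t*log(t) on [1/2, 1); exp(-t/2) on [1, ∞)
linearity at 1/2, 1 turns ℳ[f](s) into 3 summed integrals
∫ t**2·t^(s-1) over [0, 1/2)
[1/2, 1) adds the kernel integral of t**(3/2)*log(t)
piece [1, ∞): integrate sqrt(t)*exp(-t/2) against the kernel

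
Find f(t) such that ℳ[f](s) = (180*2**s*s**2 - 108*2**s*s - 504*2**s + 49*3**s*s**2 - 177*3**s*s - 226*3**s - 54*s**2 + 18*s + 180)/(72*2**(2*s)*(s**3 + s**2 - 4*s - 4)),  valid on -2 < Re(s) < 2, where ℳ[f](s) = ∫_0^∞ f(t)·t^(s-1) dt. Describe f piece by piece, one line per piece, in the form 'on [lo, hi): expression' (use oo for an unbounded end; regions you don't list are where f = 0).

on [0, 1/4): 4*t**2
on [1/4, 1/2): 2*t*(4*t + 1)
on [1/2, 3/4): 2*t**2
on [3/4, oo): 1/(4*t**2)

reversing the common scale on t: t**2 on [0, 1/2); t*(2*t + 1) on [1/2, 1); t**2/2 on [1, 3/2); …
invert the shared t-power to get t on [0, 1/2); 2*t + 1 on [1/2, 1); t/2 on [1, 3/2); …
split f at 1/4, 1/2, 3/4: ℳ[f](s) collects 4 kernel integrals
∫ over [0, 1/4) of 4*t**2·t^(s-1) joins the sum
for t in [1/4, 1/2): the term is ∫ 2*t*(4*t + 1)·t^(s-1)
on [1/2, 3/4): add ∫ 2*t**2·t^(s-1) dt
[3/4, ∞) adds the kernel integral of 1/(4*t**2)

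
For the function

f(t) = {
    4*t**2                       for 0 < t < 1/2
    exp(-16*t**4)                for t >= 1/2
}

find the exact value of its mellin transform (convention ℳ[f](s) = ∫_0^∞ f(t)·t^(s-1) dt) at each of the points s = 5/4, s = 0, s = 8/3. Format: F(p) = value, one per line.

F(5/4) = 2**(3/4)*(13*uppergamma(5/16, 1) + 16)/208
F(0) = 1/2 - Ei(-1)/4
F(8/3) = 2**(1/3)*(7*uppergamma(2/3, 1) + 6)/224

back out the common scale on t: t**2 on [0, 1); exp(-t**4) on [1, ∞)
back out the power substitution: t on [0, 1); exp(-t**2) on [1, ∞)
the power substitution comes off first: sqrt(t) on [0, 1); exp(-t) on [1, ∞)
treat the 2 regions marked off by 1/2 separately and sum
on [0, 1/2): add ∫ 4*t**2·t^(s-1) dt
over [1/2, ∞), the kernel integral of exp(-16*t**4) enters the sum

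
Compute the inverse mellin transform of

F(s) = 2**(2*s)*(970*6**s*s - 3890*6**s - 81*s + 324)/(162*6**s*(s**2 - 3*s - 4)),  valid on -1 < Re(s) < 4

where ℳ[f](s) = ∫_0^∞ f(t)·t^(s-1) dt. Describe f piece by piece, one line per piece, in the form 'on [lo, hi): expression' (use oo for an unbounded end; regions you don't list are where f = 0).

on [0, 2/3): 3*t/4
on [2/3, 4): 3*t/2
on [4, oo): 256/(81*t**4)

the common scale on t comes off first: 3*t/2 on [0, 1/3); 3*t on [1/3, 2); 16/(81*t**4) on [2, ∞)
undo the common scale on t: 3*t on [0, 1/6); 6*t on [1/6, 1); 1/(81*t**4) on [1, ∞)
strip the common scale on t: t on [0, 1/2); 2*t on [1/2, 3); t**(-4) on [3, ∞)
summing 3 kernel integrals split by 2/3, 4 yields ℳ[f](s)
∫ 3*t/4·t^(s-1) over [0, 2/3)
between 2/3 and 4 the integrand is 3*t/2·t^(s-1)
between 4 and ∞ the integrand is 256/(81*t**4)·t^(s-1)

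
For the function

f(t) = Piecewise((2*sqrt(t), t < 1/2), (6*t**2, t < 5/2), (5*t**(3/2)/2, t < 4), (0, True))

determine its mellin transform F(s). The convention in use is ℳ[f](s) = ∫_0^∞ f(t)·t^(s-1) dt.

(160*2**(2*s)*(s + 2)*(2*s + 1) - 25*2**(1/2 - s)*5**(s + 1/2)*(s + 2)*(2*s + 1) + 8*2**(1/2 - s)*(s + 2)*(2*s + 3) + 150*5**s*(2*s + 1)*(2*s + 3)/2**s - 6*(2*s + 1)*(2*s + 3)/2**s)/(4*(s + 2)*(2*s + 1)*(2*s + 3))
  Re(s) > -1/2

f breaks at 1/2, 5/2 into 3 integrals to sum
segment 0 to 1/2 holds 2*sqrt(t); add its integral
between 1/2 and 5/2 the integrand is 6*t**2·t^(s-1)
the [5/2, 4) slice contributes ∫ 5*t**(3/2)/2·t^(s-1) dt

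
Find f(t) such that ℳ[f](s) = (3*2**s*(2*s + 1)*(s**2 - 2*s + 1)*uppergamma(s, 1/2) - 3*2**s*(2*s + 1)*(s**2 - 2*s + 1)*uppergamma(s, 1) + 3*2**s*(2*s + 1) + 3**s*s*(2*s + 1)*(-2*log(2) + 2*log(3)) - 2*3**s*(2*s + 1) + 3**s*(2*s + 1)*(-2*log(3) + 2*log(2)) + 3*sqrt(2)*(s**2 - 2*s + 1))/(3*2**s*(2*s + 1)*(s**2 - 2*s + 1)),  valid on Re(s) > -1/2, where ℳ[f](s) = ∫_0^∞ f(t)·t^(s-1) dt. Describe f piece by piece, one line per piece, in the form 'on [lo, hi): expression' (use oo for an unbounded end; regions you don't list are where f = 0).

treat the 3 regions marked off by 1/2, 1 separately and sum
piece [0, 1/2): integrate sqrt(t) against the kernel
over [1/2, 1), the kernel integral of exp(-t) enters the sum
the [1, 3/2) slice contributes ∫ log(t)/t·t^(s-1) dt

on [0, 1/2): sqrt(t)
on [1/2, 1): exp(-t)
on [1, 3/2): log(t)/t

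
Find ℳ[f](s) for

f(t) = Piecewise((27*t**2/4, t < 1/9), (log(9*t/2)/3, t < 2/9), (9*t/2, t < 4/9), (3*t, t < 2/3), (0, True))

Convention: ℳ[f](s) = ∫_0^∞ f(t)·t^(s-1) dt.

peel off the common scale on t: 3*t**2 on [0, 1/6); log(3*t)/3 on [1/6, 1/3); 3*t on [1/3, 2/3); …
peel off the shared t-power: 3*t on [0, 1/6); log(3*t)/(3*t) on [1/6, 1/3); 3 on [1/3, 2/3); …
peel off the common scale on t: t on [0, 1/2); log(t)/t on [1/2, 1); 3 on [1, 2); …
decompose at 1/9, 2/9, 4/9; ℳ[f](s) sums the 4 pieces' integrals
∫ over [0, 1/9) of 27*t**2/4·t^(s-1) joins the sum
∫ log(9*t/2)/3·t^(s-1) over [1/9, 2/9)
on [2/9, 4/9): add ∫ 9*t/2·t^(s-1) dt
∫ 3*t·t^(s-1) over [4/9, 2/3)

2**s*(8*2**(2*s)*(s + 2)*(2*s - (s + 1)**2 + 1) + 4*2**s*(s + 1)*(s + 2) - 12*2**s*(s + 2)*(2*s - (s + 1)**2 + 1) + 24*6**s*(s + 2)*(2*s - (s + 1)**2 + 1) - 4*(s + 1)**2*(s + 2)*log(2) - 4*(s + 1)*(s + 2) + 4*(s + 1)*(s + 2)*log(2) + (s + 1)*(2*s - (s + 1)**2 + 1))/(12*18**s*(s + 1)*(s + 2)*(2*s - (s + 1)**2 + 1))
  Re(s) > -2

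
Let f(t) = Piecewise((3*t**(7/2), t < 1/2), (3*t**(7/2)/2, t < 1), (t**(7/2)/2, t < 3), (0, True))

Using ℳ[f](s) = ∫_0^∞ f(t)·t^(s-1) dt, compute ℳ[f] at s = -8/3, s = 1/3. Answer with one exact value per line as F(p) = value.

F(-8/3) = 9*2**(1/6)/10 + 6/5 + 3*3**(5/6)/5
F(1/3) = 9*2**(1/6)/368 + 6/23 + 81*3**(5/6)/23

cuts at 1/2, 1: linearity sums the 3 kernel integrals
the [0, 1/2) slice contributes ∫ 3*t**(7/2)·t^(s-1) dt
∫ 3*t**(7/2)/2·t^(s-1) over [1/2, 1)
∫ t**(7/2)/2·t^(s-1) over [1, 3)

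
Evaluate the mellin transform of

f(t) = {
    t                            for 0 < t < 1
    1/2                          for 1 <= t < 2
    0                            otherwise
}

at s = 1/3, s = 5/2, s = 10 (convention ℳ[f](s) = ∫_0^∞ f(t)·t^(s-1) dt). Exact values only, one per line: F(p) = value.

integrate the 2 segments split at 1, then add the results
∫ over [0, 1) of t·t^(s-1) joins the sum
∫ over [1, 2) of 1/2·t^(s-1) joins the sum

F(1/3) = -3/4 + 3*2**(1/3)/2
F(5/2) = 3/35 + 4*sqrt(2)/5
F(10) = 11273/220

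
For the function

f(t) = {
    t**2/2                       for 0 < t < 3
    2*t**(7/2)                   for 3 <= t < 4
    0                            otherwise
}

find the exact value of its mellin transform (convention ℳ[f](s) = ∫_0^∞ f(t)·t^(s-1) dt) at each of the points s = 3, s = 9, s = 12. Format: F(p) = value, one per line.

F(3) = 330839/130 - 2916*sqrt(3)/13
F(9) = 2957218691/550 - 2125764*sqrt(3)/25
F(12) = 240666440615/868 - 57395628*sqrt(3)/31

integrate the 2 segments split at 3, then add the results
between 0 and 3 the integrand is t**2/2·t^(s-1)
for t in [3, 4): the term is ∫ 2*t**(7/2)·t^(s-1)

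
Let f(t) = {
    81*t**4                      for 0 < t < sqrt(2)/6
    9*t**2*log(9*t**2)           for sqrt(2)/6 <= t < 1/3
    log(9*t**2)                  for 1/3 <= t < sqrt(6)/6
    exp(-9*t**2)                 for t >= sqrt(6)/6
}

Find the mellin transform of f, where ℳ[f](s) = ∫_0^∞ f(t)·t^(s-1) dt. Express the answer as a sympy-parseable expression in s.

the common scale on t comes off first: t**4 on [0, sqrt(2)/2); t**2*log(t**2) on [sqrt(2)/2, 1); log(t**2) on [1, sqrt(6)/2); …
remove the power substitution first: t**2 on [0, 1/2); t*log(t) on [1/2, 1); log(t) on [1, 3/2); …
split f at sqrt(2)/6, 1/3, sqrt(6)/6: ℳ[f](s) collects 4 kernel integrals
segment 0 to sqrt(2)/6 holds 81*t**4; add its integral
∫ over [sqrt(2)/6, 1/3) of 9*t**2*log(9*t**2)·t^(s-1) joins the sum
segment 1/3 to sqrt(6)/6 holds log(9*t**2); add its integral
[sqrt(6)/6, ∞) adds the kernel integral of exp(-9*t**2)

(sqrt(2)/6)**s*(2*2**(s/2)*s**2*(s + 4)*(s**2 + 4*s + 4)*uppergamma(s/2, 3/2) - 8*2**(s/2)*s**2*(s + 4) + 8*2**(s/2)*(s + 4)*(s**2 + 4*s + 4) + 3**(s/2)*s*(s + 4)*(-4*log(2) + 4*log(3))*(s**2 + 4*s + 4) - 8*3**(s/2)*(s + 4)*(s**2 + 4*s + 4) + s**3*(s + 4)*log(4) + 4*s**2*(s + 4)*log(2) + 4*s**2*(s + 4) + s**2*(s**2 + 4*s + 4))/(4*s**2*(s + 4)*(s**2 + 4*s + 4))
  Re(s) > -4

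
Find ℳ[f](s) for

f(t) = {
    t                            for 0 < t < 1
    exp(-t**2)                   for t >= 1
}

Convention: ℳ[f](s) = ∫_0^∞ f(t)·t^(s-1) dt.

((s + 1)*uppergamma(s/2, 1) + 2)/(2*(s + 1))
  Re(s) > -1

the power substitution comes off first: sqrt(t) on [0, 1); exp(-t) on [1, ∞)
split f at 1: ℳ[f](s) collects 2 kernel integrals
over [0, 1), the kernel integral of t enters the sum
segment [1, ∞) carries exp(-t**2); integrate it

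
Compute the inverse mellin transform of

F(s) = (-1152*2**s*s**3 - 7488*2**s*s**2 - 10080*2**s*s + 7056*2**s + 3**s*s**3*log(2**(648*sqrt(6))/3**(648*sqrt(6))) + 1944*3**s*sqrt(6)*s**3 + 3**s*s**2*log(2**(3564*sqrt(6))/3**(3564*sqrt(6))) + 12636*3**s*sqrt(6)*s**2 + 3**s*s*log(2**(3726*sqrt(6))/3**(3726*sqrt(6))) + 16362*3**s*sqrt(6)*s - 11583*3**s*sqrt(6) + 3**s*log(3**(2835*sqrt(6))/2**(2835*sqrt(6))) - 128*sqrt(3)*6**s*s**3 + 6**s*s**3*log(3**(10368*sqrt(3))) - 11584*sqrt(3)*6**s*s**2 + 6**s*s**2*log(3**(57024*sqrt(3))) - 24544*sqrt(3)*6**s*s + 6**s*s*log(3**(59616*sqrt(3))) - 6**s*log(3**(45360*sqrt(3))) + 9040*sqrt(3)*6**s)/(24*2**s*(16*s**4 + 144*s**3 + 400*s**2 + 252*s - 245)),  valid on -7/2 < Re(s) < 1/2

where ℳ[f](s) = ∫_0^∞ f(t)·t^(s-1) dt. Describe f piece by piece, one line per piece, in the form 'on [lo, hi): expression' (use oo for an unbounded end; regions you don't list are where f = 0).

undo the shared t-power: t**3 on [0, 1); t**2*(t + 3) on [1, 3/2); t**3*log(t) on [3/2, 3); …
undo the shared t-power: t on [0, 1); t + 3 on [1, 3/2); t*log(t) on [3/2, 3); …
cuts at 1, 3/2, 3: linearity sums the 4 kernel integrals
the [0, 1) slice contributes ∫ t**(7/2)·t^(s-1) dt
over [1, 3/2), the kernel integral of t**(5/2)*(t + 3) enters the sum
for t in [3/2, 3): the term is ∫ t**(7/2)*log(t)·t^(s-1)
∫ 1/sqrt(t)·t^(s-1) over [3, ∞)

on [0, 1): t**(7/2)
on [1, 3/2): t**(5/2)*(t + 3)
on [3/2, 3): t**(7/2)*log(t)
on [3, oo): 1/sqrt(t)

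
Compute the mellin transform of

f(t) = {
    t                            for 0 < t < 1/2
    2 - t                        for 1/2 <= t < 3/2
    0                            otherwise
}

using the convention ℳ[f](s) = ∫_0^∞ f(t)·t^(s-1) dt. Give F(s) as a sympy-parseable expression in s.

(3**s*s + 4*3**s - 2*s - 4)/(2*2**s*s*(s + 1))
  Re(s) > -1

breakpoints 1/2: one integral from each of the 2 segments
segment [0, 1/2) carries t; integrate it
segment [1/2, 3/2) carries (2 - t); integrate it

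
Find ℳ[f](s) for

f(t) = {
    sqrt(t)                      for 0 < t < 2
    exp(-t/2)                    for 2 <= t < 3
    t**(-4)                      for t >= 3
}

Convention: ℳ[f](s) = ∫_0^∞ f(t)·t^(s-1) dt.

(2**s*(s - 4)*(2*s + 1)*uppergamma(s, 1) - 2**s*(s - 4)*(2*s + 1)*uppergamma(s, 3/2) + 2*2**(s + 1/2)*(s - 4) - 3**s*(2*s + 1)/81)/((s - 4)*(2*s + 1))
  -1/2 < Re(s) < 4

treat the 3 regions marked off by 2, 3 separately and sum
on [0, 2): add ∫ sqrt(t)·t^(s-1) dt
piece [2, 3): integrate exp(-t/2) against the kernel
over [3, ∞), the kernel integral of t**(-4) enters the sum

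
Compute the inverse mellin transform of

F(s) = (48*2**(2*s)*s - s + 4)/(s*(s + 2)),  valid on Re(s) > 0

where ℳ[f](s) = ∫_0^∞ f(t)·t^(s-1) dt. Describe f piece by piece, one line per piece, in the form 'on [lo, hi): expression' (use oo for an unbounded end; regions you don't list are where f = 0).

summing 2 kernel integrals split by 1 yields ℳ[f](s)
on [0, 1) integrate f = 2 against the kernel
on [1, 4): add ∫ 3*t**2·t^(s-1) dt

on [0, 1): 2
on [1, 4): 3*t**2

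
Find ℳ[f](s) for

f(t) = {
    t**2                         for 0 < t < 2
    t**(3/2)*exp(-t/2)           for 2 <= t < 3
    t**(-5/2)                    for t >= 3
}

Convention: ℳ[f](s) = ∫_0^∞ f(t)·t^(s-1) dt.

2*(54*2**s*(2*s - 5) + 27*2**(s + 1/2)*(s + 2)*(2*s - 5)*uppergamma(s + 3/2, 1) - 27*2**(s + 1/2)*(s + 2)*(2*s - 5)*uppergamma(s + 3/2, 3/2) - 3**(s + 1/2)*(s + 2))/(27*(s + 2)*(2*s - 5))
  -2 < Re(s) < 5/2

invert the shared t-power to get t on [0, 2); sqrt(t)*exp(-t/2) on [2, 3); t**(-7/2) on [3, ∞)
reversing the shared t-power: sqrt(t) on [0, 2); exp(-t/2) on [2, 3); t**(-4) on [3, ∞)
the 3 pieces separated at 2, 3 each add one integral
between 0 and 2 the integrand is t**2·t^(s-1)
the [2, 3) slice contributes ∫ t**(3/2)*exp(-t/2)·t^(s-1) dt
for t in [3, ∞): the term is ∫ t**(-5/2)·t^(s-1)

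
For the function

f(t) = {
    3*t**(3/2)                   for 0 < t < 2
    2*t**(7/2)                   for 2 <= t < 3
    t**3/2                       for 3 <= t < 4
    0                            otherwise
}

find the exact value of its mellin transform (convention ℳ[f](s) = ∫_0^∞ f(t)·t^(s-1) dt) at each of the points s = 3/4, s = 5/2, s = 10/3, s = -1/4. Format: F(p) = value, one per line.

summing 3 kernel integrals split by 2, 3 yields ℳ[f](s)
the [0, 2) slice contributes ∫ 3*t**(3/2)·t^(s-1) dt
the [2, 3) slice contributes ∫ 2*t**(7/2)·t^(s-1) dt
over [3, 4), the kernel integral of t**3/2 enters the sum

F(3/4) = -18*3**(3/4)/5 - 112*2**(1/4)/51 + 256*sqrt(2)/15 + 648*3**(1/4)/17
F(5/2) = 13855/33 - 243*sqrt(3)/11
F(10/3) = -2187*3**(1/3)/38 - 10464*2**(5/6)/1189 + 6144*2**(2/3)/19 + 8748*3**(5/6)/41
F(-1/4) = -18*3**(3/4)/11 - 8*2**(1/4)/65 + 64*sqrt(2)/11 + 216*3**(1/4)/13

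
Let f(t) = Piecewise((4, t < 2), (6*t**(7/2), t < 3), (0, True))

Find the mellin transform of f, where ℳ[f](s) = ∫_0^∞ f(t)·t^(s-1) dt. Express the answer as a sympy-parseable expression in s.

4*(2**s*(2*s + 7) - 3*2**(s + 7/2)*s + 3**(s + 9/2)*s)/(s*(2*s + 7))
  Re(s) > 0

decompose at 2; ℳ[f](s) sums the 2 pieces' integrals
∫ over [0, 2) of 4·t^(s-1) joins the sum
segment 2 to 3 holds 6*t**(7/2); add its integral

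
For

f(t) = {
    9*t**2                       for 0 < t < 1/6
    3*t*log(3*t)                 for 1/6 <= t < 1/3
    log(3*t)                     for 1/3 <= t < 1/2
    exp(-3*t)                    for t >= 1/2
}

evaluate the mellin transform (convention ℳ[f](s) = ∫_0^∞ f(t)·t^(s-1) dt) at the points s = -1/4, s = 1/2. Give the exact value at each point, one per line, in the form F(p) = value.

strip the common scale on t: t**2 on [0, 1/2); t*log(t) on [1/2, 1); log(t) on [1, 3/2); …
summing 4 kernel integrals split by 1/6, 1/3, 1/2 yields ℳ[f](s)
over [0, 1/6), the kernel integral of 9*t**2 enters the sum
[1/6, 1/3) adds the kernel integral of 3*t*log(3*t)
on [1/3, 1/2): add ∫ log(3*t)·t^(s-1) dt
the [1/2, ∞) slice contributes ∫ exp(-3*t)·t^(s-1) dt

F(-1/4) = 6**(1/4)*(-672*3**(3/4) + log(2**(84 + 168*3**(3/4))/3**(168*3**(3/4))) + 63*2**(3/4)*uppergamma(-1/4, 3/2) + 130 + 896*2**(3/4))/126
F(1/2) = sqrt(6)*(-360*sqrt(3) + 90*sqrt(2)*sqrt(pi)*erfc(sqrt(6)/2) + 29 + log(2**(30 - 180*sqrt(3))*3**(180*sqrt(3))) + 320*sqrt(2))/540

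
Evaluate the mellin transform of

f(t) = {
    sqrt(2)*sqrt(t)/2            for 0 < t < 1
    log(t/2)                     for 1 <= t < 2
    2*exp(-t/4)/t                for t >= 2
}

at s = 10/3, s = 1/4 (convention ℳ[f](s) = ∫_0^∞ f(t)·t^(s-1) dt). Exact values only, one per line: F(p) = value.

invert the common scale on t to get sqrt(t) on [0, 1/2); log(t) on [1/2, 1); exp(-t/2)/t on [1, ∞)
reversing the shared t-power: t**(3/2) on [0, 1/2); t*log(t) on [1/2, 1); exp(-t/2) on [1, ∞)
integrate the 3 segments split at 1, 2, then add the results
∫ over [0, 1) of sqrt(2)*sqrt(t)/2·t^(s-1) joins the sum
on [1, 2): add ∫ log(t/2)·t^(s-1) dt
over [2, ∞), the kernel integral of 2*exp(-t/4)/t enters the sum

F(10/3) = -18*2**(1/3)/25 + 9/100 + 3*sqrt(2)/23 + 3*log(2)/10 + 32*2**(2/3)*uppergamma(7/3, 1/2)
F(1/4) = -16*2**(1/4) + sqrt(2)*uppergamma(-3/4, 1/2)/2 + 2*sqrt(2)/3 + 4*log(2) + 16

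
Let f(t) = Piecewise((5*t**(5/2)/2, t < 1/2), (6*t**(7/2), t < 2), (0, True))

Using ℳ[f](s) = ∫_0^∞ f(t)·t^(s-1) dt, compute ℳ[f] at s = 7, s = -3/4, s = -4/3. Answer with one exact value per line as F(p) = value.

along the cuts 1/2, ℳ[f](s) splits into 2 integrals
between 0 and 1/2 the integrand is 5*t**(5/2)/2·t^(s-1)
segment 1/2 to 2 holds 6*t**(7/2); add its integral

F(7) = 11384539*sqrt(2)/19456
F(-3/4) = 2**(1/4)*(13 + 1344*sqrt(2))/154
F(-4/3) = 3*2**(1/6)*(23*2**(2/3) + 1344)/364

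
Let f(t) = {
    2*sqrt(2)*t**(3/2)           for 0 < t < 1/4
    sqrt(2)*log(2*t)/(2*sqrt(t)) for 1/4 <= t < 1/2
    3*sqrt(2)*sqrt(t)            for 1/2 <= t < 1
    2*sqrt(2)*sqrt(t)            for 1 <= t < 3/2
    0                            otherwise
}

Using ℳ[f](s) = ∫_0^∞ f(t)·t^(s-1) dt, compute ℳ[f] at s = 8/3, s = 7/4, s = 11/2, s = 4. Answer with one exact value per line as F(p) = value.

invert the common scale on t to get t**(3/2) on [0, 1/2); log(t)/sqrt(t) on [1/2, 1); 3*sqrt(t) on [1, 2); …
back out the shared t-power: t on [0, 1/2); log(t)/t on [1/2, 1); 3 on [1, 2); …
linearity at 1/4, 1/2, 1 turns ℳ[f](s) into 4 summed integrals
on [0, 1/4) integrate f = 2*sqrt(2)*t**(3/2) against the kernel
over [1/4, 1/2), the kernel integral of sqrt(2)*log(2*t)/(2*sqrt(t)) enters the sum
piece [1/2, 1): integrate 3*sqrt(2)*sqrt(t) against the kernel
segment [1, 3/2) carries 2*sqrt(2)*sqrt(t); integrate it

F(8/3) = 3*2**(1/6)*(-248400*2**(1/6) + 14611 + 24700*log(2) + 540800*2**(1/3) + 3650400*6**(1/6))/5137600
F(7/4) = -37*2**(1/4)/75 + log(2)/10 + 233/2600 + 4*sqrt(2)/9 + 2*6**(1/4)
F(11/2) = sqrt(2)*(420*log(2) + 17010271)/4300800
F(4) = sqrt(2)*(-58080*sqrt(2) + 2772*log(2) + 553169 + 2794176*sqrt(6))/2483712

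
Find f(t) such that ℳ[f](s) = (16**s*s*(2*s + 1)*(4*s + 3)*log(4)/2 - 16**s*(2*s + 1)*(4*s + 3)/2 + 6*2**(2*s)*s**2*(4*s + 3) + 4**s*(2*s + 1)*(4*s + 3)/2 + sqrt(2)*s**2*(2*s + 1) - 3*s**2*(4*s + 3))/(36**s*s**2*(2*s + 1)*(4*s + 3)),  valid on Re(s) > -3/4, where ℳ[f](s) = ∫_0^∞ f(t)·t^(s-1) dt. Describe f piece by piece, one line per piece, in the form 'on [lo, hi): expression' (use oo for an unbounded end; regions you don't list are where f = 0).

on [0, 1/36): 3*sqrt(3)*t**(3/4)
on [1/36, 1/9): 9*sqrt(t)
on [1/9, 4/9): log(3*sqrt(t))

remove the power substitution first: 3*sqrt(3)*t**(3/2) on [0, 1/6); 9*t on [1/6, 1/3); log(3*t) on [1/3, 2/3)
undo the common scale on t: t**(3/2) on [0, 1/2); 3*t on [1/2, 1); log(t) on [1, 2)
breakpoints 1/36, 1/9: one integral from each of the 3 segments
the [0, 1/36) slice contributes ∫ 3*sqrt(3)*t**(3/4)·t^(s-1) dt
between 1/36 and 1/9 the integrand is 9*sqrt(t)·t^(s-1)
segment [1/9, 4/9) carries log(3*sqrt(t)); integrate it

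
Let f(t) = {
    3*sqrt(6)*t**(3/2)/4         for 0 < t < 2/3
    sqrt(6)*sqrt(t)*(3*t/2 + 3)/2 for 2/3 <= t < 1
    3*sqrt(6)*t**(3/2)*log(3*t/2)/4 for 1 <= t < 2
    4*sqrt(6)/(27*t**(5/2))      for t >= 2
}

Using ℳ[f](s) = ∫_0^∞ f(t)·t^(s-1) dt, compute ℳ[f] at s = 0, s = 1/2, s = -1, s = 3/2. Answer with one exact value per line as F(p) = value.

F(0) = -6 - 178*sqrt(3)/135 + log(2**(sqrt(6)/2)*3**(-sqrt(6)/2 + 2*sqrt(3))) + 23*sqrt(6)/6
F(1/2) = sqrt(6)*(162*log(2) + 143 + 486*log(3))/432
F(-1) = -1133*sqrt(3)/189 + 3*sqrt(6)/2 + log(2**(3*sqrt(6)/2)*3**(-3*sqrt(6)/2 + 3*sqrt(3))) + 9
F(3/2) = sqrt(6)*(17 + 27*log(2) + 189*log(3))/108

remove the common scale on t first: t**(3/2) on [0, 1); sqrt(t)*(t + 3) on [1, 3/2); t**(3/2)*log(t) on [3/2, 3); …
reversing the shared t-power: t on [0, 1); t + 3 on [1, 3/2); t*log(t) on [3/2, 3); …
breakpoints 2/3, 1, 2: one integral from each of the 4 segments
piece [0, 2/3): integrate 3*sqrt(6)*t**(3/2)/4 against the kernel
between 2/3 and 1 the integrand is sqrt(6)*sqrt(t)*(3*t/2 + 3)/2·t^(s-1)
[1, 2) adds the kernel integral of 3*sqrt(6)*t**(3/2)*log(3*t/2)/4
∫ over [2, ∞) of 4*sqrt(6)/(27*t**(5/2))·t^(s-1) joins the sum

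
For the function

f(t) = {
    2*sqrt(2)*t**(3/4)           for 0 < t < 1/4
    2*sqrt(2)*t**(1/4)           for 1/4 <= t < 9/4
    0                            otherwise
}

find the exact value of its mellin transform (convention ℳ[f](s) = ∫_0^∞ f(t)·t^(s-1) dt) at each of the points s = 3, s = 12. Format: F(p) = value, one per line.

invert the common scale on t to get 2**(3/4)*t**(3/4) on [0, 1/2); 2*2**(1/4)*t**(1/4) on [1/2, 9/2)
invert the common scale on t to get t**(3/4) on [0, 1); 2*t**(1/4) on [1, 9)
back out the power substitution: t**(3/2) on [0, 1); 2*sqrt(t) on [1, 3)
treat the 2 regions marked off by 1/4 separately and sum
segment [0, 1/4) carries 2*sqrt(2)*t**(3/4); integrate it
on [1/4, 9/4): add ∫ 2*sqrt(2)*t**(1/4)·t^(s-1) dt

F(3) = -17/3120 + 729*sqrt(3)/104
F(12) = -53/10481565696 + 282429536481*sqrt(3)/102760448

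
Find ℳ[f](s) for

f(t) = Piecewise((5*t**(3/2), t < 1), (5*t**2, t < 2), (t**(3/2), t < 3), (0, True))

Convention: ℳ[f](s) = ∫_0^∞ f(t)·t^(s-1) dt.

(2**(s + 2)*(10*s + 15) + 2**(s + 5/2)*(-s - 2) + 3**(s + 3/2)*(2*s + 4) + 5)/((s + 2)*(2*s + 3))
  Re(s) > -3/2

f breaks at 1, 2 into 3 integrals to sum
the [0, 1) slice contributes ∫ 5*t**(3/2)·t^(s-1) dt
on [1, 2): add ∫ 5*t**2·t^(s-1) dt
segment 2 to 3 holds t**(3/2); add its integral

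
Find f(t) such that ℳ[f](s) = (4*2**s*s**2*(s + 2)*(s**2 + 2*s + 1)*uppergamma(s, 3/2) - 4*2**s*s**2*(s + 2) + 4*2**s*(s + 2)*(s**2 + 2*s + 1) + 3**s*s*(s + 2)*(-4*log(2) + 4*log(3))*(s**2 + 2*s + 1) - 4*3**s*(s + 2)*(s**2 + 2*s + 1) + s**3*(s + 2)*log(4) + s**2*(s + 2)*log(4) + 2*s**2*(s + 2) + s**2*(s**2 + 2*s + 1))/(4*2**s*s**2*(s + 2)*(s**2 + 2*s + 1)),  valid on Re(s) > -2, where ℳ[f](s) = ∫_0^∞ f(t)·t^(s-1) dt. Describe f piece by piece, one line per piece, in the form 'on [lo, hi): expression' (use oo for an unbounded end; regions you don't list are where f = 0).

integrate the 4 segments split at 1/2, 1, 3/2, then add the results
for t in [0, 1/2): the term is ∫ t**2·t^(s-1)
the [1/2, 1) slice contributes ∫ t*log(t)·t^(s-1) dt
piece [1, 3/2): integrate log(t) against the kernel
segment [3/2, ∞) carries exp(-t); integrate it

on [0, 1/2): t**2
on [1/2, 1): t*log(t)
on [1, 3/2): log(t)
on [3/2, oo): exp(-t)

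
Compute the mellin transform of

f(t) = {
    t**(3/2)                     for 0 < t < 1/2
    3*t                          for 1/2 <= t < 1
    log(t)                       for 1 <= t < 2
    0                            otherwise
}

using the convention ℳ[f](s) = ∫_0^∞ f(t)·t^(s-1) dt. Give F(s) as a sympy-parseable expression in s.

decompose at 1/2, 1; ℳ[f](s) sums the 3 pieces' integrals
on [0, 1/2): add ∫ t**(3/2)·t^(s-1) dt
∫ 3*t·t^(s-1) over [1/2, 1)
the [1, 2) slice contributes ∫ log(t)·t^(s-1) dt

(-2*2**(2*s)*(s + 1)*(2*s + 3) + 6*2**s*s**2*(2*s + 3) + 2*2**s*(s + 1)*(2*s + 3) + 4**s*s*(s + 1)*(2*s + 3)*log(4) + sqrt(2)*s**2*(s + 1) - 3*s**2*(2*s + 3))/(2*2**s*s**2*(s + 1)*(2*s + 3))
  Re(s) > -3/2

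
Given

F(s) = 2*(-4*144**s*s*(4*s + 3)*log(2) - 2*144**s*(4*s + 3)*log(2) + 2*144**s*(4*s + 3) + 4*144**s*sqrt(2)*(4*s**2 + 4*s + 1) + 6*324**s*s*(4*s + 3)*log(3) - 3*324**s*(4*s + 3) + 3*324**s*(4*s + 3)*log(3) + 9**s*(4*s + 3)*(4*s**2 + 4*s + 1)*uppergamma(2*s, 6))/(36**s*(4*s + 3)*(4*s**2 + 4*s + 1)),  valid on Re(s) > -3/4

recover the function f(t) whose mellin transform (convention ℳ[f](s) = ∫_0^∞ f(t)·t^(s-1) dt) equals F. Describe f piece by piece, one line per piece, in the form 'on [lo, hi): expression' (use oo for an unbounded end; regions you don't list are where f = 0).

on [0, 4): t**(3/4)
on [4, 9): sqrt(t)*log(sqrt(t))
on [9, oo): exp(-2*sqrt(t))

peel off the power substitution: t**(3/2) on [0, 2); t*log(t) on [2, 3); exp(-2*t) on [3, ∞)
decompose at 4, 9; ℳ[f](s) sums the 3 pieces' integrals
segment 0 to 4 holds t**(3/4); add its integral
segment 4 to 9 holds sqrt(t)*log(sqrt(t)); add its integral
piece [9, ∞): integrate exp(-2*sqrt(t)) against the kernel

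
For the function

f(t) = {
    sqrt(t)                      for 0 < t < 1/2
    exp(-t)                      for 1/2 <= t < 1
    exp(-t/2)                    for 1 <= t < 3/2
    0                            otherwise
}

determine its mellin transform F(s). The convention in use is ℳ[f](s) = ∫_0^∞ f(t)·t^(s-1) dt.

(2**s*(2*s + 1)*uppergamma(s, 1/2) - 2**s*(2*s + 1)*uppergamma(s, 1) + 4**s*(2*s + 1)*uppergamma(s, 1/2) - 4**s*(2*s + 1)*uppergamma(s, 3/4) + sqrt(2))/(2**s*(2*s + 1))
  Re(s) > -1/2

decompose at 1/2, 1; ℳ[f](s) sums the 3 pieces' integrals
∫ sqrt(t)·t^(s-1) over [0, 1/2)
piece [1/2, 1): integrate exp(-t) against the kernel
piece [1, 3/2): integrate exp(-t/2) against the kernel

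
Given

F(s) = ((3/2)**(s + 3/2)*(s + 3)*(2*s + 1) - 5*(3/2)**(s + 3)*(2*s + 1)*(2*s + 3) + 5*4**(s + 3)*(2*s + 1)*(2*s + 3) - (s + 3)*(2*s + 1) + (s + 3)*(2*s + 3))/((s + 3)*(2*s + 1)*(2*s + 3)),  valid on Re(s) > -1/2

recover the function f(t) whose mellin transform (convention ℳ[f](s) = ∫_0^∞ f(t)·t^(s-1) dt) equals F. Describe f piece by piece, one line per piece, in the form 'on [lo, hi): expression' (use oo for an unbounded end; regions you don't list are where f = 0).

on [0, 1): sqrt(t)/2
on [1, 3/2): t**(3/2)/2
on [3/2, 4): 5*t**3

along the cuts 1, 3/2, ℳ[f](s) splits into 3 integrals
over [0, 1), the kernel integral of sqrt(t)/2 enters the sum
∫ t**(3/2)/2·t^(s-1) over [1, 3/2)
the [3/2, 4) slice contributes ∫ 5*t**3·t^(s-1) dt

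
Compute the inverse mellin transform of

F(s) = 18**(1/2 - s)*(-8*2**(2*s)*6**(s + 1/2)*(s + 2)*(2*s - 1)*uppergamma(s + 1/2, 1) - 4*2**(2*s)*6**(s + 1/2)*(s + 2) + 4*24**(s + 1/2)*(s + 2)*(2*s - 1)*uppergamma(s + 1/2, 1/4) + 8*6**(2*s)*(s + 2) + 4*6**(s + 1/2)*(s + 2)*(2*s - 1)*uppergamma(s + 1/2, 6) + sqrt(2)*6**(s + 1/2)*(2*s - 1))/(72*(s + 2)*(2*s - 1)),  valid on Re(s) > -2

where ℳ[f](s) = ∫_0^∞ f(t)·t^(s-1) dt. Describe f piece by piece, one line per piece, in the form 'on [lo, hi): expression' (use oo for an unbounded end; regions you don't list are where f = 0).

back out the shared t-power: 3*sqrt(6)*t**(3/2)/4 on [0, 1/3); exp(-3*t/4) on [1/3, 4/3); 1/(3*t) on [4/3, 2); …
invert the common scale on t to get t**(3/2) on [0, 1/2); exp(-t/2) on [1/2, 2); 1/(2*t) on [2, 3); …
breakpoints 1/3, 4/3, 2: one integral from each of the 4 segments
∫ over [0, 1/3) of 3*sqrt(6)*t**2/4·t^(s-1) joins the sum
segment 1/3 to 4/3 holds sqrt(t)*exp(-3*t/4); add its integral
on [4/3, 2): add ∫ 1/(3*sqrt(t))·t^(s-1) dt
piece [2, ∞): integrate sqrt(t)*exp(-3*t) against the kernel

on [0, 1/3): 3*sqrt(6)*t**2/4
on [1/3, 4/3): sqrt(t)*exp(-3*t/4)
on [4/3, 2): 1/(3*sqrt(t))
on [2, oo): sqrt(t)*exp(-3*t)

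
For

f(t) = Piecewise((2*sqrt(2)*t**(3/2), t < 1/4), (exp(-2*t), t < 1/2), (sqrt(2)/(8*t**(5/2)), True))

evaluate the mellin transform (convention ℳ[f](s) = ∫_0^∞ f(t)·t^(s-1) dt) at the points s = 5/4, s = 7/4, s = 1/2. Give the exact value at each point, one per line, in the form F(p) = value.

back out the common scale on t: t**(3/2) on [0, 1/2); exp(-t) on [1/2, 1); t**(-5/2) on [1, ∞)
linearity at 1/4, 1/2 turns ℳ[f](s) into 3 summed integrals
between 0 and 1/4 the integrand is 2*sqrt(2)*t**(3/2)·t^(s-1)
on [1/4, 1/2) integrate f = exp(-2*t) against the kernel
piece [1/2, ∞): integrate sqrt(2)/(8*t**(5/2)) against the kernel

F(5/4) = -2**(3/4)*uppergamma(5/4, 1)/4 + 1/44 + 2**(3/4)*uppergamma(5/4, 1/2)/4 + 2**(3/4)/5
F(7/4) = -2**(1/4)*uppergamma(7/4, 1)/4 + 1/104 + 2**(1/4)*uppergamma(7/4, 1/2)/4 + 2**(1/4)/3
F(1/2) = sqrt(2)*(-8*sqrt(pi)*erfc(1) + 8*sqrt(pi)*erfc(sqrt(2)/2) + 5)/16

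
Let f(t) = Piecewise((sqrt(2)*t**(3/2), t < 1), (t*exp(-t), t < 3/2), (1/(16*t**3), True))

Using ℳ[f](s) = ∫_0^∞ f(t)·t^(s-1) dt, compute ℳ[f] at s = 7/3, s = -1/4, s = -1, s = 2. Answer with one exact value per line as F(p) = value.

the shared t-power comes off first: sqrt(2)/sqrt(t) on [0, 1); exp(-t)/t on [1, 3/2); 1/(16*t**5) on [3/2, ∞)
invert the shared t-power to get sqrt(2)*sqrt(t) on [0, 1); exp(-t) on [1, 3/2); 1/(16*t**4) on [3/2, ∞)
reversing the common scale on t: sqrt(t) on [0, 2); exp(-t/2) on [2, 3); t**(-4) on [3, ∞)
linearity at 1, 3/2 turns ℳ[f](s) into 3 summed integrals
∫ over [0, 1) of sqrt(2)*t**(3/2)·t^(s-1) joins the sum
segment 1 to 3/2 holds t*exp(-t); add its integral
on [3/2, ∞) integrate f = 1/(16*t**3) against the kernel

F(7/3) = -uppergamma(10/3, 3/2) + 2**(2/3)*3**(1/3)/32 + 6*sqrt(2)/23 + uppergamma(10/3, 1)
F(-1/4) = -uppergamma(3/4, 3/2) + 2*2**(1/4)*3**(3/4)/1053 + uppergamma(3/4, 1) + 4*sqrt(2)/5
F(-1) = Ei(-3/2) + 1/324 - Ei(-1) + 2*sqrt(2)
F(2) = -29*exp(-3/2)/4 + 1/24 + 2*sqrt(2)/7 + 5*exp(-1)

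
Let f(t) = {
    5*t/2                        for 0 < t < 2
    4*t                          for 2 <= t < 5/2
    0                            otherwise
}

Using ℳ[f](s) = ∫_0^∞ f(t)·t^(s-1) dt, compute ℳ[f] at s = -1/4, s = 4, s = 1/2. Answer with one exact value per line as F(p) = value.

cuts at 2: linearity sums the 2 kernel integrals
piece [0, 2): integrate 5*t/2 against the kernel
over [2, 5/2), the kernel integral of 4*t enters the sum

F(-1/4) = 2*2**(1/4)*(-sqrt(2) + 4*5**(3/4)/3)
F(4) = 2741/40
F(1/2) = -2*sqrt(2) + 10*sqrt(10)/3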